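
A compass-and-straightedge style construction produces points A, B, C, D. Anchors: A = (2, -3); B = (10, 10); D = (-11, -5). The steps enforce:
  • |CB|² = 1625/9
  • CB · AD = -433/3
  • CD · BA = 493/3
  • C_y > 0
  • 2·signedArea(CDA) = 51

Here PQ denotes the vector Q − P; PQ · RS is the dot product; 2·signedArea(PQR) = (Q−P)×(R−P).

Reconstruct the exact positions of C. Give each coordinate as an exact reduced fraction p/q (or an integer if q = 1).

1. C_x = 1/3  [CD · BA = 493/3 ∩ CB · AD = -433/3]
2. C_y = 2/3  [CD · BA = 493/3 ∩ CB · AD = -433/3]
   → C = (1/3, 2/3)

C = (1/3, 2/3)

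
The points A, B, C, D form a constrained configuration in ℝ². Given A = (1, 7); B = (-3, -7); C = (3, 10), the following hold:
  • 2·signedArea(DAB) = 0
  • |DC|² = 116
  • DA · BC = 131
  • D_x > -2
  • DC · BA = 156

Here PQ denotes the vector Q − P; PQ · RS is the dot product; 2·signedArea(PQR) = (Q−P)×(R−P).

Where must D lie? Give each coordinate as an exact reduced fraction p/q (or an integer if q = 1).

1. D_x = -1  [2·signedArea(DAB) = 0 ∩ DC · BA = 156]
2. D_y = 0  [2·signedArea(DAB) = 0 ∩ DC · BA = 156]
   → D = (-1, 0)

D = (-1, 0)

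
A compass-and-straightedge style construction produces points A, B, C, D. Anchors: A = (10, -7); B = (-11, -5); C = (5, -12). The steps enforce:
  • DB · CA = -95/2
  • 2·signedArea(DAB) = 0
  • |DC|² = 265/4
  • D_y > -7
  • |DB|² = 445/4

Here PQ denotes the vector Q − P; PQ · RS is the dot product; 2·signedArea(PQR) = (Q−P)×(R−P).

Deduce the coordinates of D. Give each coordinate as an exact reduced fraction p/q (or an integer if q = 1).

1. D_x = -1/2  [2·signedArea(DAB) = 0 ∩ DB · CA = -95/2]
2. D_y = -6  [2·signedArea(DAB) = 0 ∩ DB · CA = -95/2]
   → D = (-1/2, -6)

D = (-1/2, -6)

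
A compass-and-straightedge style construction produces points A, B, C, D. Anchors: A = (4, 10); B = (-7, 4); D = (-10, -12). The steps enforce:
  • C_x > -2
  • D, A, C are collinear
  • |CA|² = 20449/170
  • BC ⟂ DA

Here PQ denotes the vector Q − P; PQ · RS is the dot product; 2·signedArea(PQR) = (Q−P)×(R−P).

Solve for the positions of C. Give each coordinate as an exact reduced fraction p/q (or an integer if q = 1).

C = (-321/170, 127/170)

1. C_x = -321/170  [D, A, C are collinear ∩ BC ⟂ DA]
2. C_y = 127/170  [D, A, C are collinear ∩ BC ⟂ DA]
   → C = (-321/170, 127/170)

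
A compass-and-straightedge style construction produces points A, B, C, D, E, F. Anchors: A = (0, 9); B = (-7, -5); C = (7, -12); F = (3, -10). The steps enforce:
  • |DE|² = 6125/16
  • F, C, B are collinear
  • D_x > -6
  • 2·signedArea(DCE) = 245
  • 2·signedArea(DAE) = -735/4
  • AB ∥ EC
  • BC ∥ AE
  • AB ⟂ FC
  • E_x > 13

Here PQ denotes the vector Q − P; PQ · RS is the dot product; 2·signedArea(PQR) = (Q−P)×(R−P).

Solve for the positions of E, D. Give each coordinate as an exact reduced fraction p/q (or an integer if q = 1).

D = (-21/4, -3/2)
E = (14, 2)

1. E_x = 14  [AB ∥ EC ∩ BC ∥ AE]
2. E_y = 2  [AB ∥ EC ∩ BC ∥ AE]
   → E = (14, 2)
3. D_x = -21/4  [2·signedArea(DAE) = -735/4 ∩ 2·signedArea(DCE) = 245]
4. D_y = -3/2  [2·signedArea(DAE) = -735/4 ∩ 2·signedArea(DCE) = 245]
   → D = (-21/4, -3/2)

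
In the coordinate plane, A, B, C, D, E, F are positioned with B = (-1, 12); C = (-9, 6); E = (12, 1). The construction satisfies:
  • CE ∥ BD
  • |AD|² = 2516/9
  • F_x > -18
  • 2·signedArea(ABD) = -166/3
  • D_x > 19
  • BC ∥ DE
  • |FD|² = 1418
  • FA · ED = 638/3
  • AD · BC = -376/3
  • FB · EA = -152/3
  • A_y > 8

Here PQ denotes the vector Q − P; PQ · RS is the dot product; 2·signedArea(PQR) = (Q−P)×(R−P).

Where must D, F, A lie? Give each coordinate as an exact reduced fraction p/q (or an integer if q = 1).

A = (10/3, 25/3)
D = (20, 7)
F = (-17, 0)

1. D_x = 20  [BC ∥ DE ∩ CE ∥ BD]
2. D_y = 7  [BC ∥ DE ∩ CE ∥ BD]
   → D = (20, 7)
3. A_x = 10/3  [2·signedArea(ABD) = -166/3 ∩ AD · BC = -376/3]
4. A_y = 25/3  [2·signedArea(ABD) = -166/3 ∩ AD · BC = -376/3]
   → A = (10/3, 25/3)
5. F_x = -17  [FB · EA = -152/3 ∩ FA · ED = 638/3]
6. F_y = 0  [FB · EA = -152/3 ∩ FA · ED = 638/3]
   → F = (-17, 0)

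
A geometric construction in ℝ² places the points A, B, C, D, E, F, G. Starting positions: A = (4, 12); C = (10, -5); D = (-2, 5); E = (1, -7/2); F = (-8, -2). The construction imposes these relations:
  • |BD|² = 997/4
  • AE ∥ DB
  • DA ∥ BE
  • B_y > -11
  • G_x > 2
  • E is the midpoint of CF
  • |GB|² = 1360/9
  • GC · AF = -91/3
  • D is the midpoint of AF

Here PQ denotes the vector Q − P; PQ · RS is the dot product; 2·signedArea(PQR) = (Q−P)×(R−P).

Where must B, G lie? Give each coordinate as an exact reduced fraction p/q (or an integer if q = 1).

B = (-5, -21/2)
G = (3, -7/6)

1. B_x = -5  [DA ∥ BE ∩ AE ∥ DB]
2. B_y = -21/2  [DA ∥ BE ∩ AE ∥ DB]
   → B = (-5, -21/2)
3. G_x = 3  [line 12·x + 14·y + -59/3 = 0 ∩ |GB|² = 1360/9]
4. G_y = -7/6  [line 12·x + 14·y + -59/3 = 0 ∩ |GB|² = 1360/9]
   → G = (3, -7/6)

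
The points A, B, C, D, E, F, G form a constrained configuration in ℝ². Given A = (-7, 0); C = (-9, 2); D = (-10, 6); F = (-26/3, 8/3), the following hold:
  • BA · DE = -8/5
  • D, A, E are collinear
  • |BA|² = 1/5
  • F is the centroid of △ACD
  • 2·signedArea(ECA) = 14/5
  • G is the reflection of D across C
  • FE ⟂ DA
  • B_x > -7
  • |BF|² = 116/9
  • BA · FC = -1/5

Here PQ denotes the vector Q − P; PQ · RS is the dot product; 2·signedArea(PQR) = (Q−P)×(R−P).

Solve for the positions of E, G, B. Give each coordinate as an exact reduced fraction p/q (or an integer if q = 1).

1. E_x = -42/5  [D, A, E are collinear ∩ FE ⟂ DA]
2. E_y = 14/5  [D, A, E are collinear ∩ FE ⟂ DA]
   → E = (-42/5, 14/5)
3. G_x = -8  [G is the reflection of D across C]
4. G_y = -2  [G is the reflection of D across C]
   → G = (-8, -2)
5. B_x = -34/5  [BA · FC = -1/5 ∩ BA · DE = -8/5]
6. B_y = -2/5  [BA · FC = -1/5 ∩ BA · DE = -8/5]
   → B = (-34/5, -2/5)

B = (-34/5, -2/5)
E = (-42/5, 14/5)
G = (-8, -2)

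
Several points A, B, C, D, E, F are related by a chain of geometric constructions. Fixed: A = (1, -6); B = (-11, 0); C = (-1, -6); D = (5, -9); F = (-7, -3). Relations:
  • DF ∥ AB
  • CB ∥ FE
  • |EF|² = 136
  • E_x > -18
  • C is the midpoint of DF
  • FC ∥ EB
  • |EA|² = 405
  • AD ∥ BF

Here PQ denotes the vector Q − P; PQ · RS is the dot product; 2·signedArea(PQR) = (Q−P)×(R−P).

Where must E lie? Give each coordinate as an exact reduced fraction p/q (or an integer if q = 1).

E = (-17, 3)

1. E_x = -17  [FC ∥ EB ∩ CB ∥ FE]
2. E_y = 3  [FC ∥ EB ∩ CB ∥ FE]
   → E = (-17, 3)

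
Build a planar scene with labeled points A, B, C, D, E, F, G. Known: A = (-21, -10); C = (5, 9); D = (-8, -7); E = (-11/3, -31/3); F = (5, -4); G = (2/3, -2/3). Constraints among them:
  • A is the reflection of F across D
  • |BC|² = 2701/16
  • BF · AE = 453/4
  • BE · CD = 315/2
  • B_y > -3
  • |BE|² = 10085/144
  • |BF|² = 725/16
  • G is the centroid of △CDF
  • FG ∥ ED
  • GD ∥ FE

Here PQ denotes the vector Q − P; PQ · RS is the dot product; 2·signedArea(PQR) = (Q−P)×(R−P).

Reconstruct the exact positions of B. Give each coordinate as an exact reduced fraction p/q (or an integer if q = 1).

B = (-3/2, -9/4)

1. B_x = -3/2  [BF · AE = 453/4 ∩ BE · CD = 315/2]
2. B_y = -9/4  [BF · AE = 453/4 ∩ BE · CD = 315/2]
   → B = (-3/2, -9/4)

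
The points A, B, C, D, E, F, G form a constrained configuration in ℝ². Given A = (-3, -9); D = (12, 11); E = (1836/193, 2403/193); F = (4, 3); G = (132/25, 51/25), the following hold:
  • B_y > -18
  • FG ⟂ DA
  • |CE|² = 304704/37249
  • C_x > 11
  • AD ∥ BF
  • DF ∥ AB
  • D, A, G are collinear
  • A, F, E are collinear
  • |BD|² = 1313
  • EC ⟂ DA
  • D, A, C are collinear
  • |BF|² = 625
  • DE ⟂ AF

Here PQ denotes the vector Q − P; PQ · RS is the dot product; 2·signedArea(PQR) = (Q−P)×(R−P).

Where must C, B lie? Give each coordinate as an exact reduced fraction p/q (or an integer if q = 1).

B = (-11, -17)
C = (11388/965, 10359/965)

1. C_x = 11388/965  [D, A, C are collinear ∩ EC ⟂ DA]
2. C_y = 10359/965  [D, A, C are collinear ∩ EC ⟂ DA]
   → C = (11388/965, 10359/965)
3. B_x = -11  [AD ∥ BF ∩ DF ∥ AB]
4. B_y = -17  [AD ∥ BF ∩ DF ∥ AB]
   → B = (-11, -17)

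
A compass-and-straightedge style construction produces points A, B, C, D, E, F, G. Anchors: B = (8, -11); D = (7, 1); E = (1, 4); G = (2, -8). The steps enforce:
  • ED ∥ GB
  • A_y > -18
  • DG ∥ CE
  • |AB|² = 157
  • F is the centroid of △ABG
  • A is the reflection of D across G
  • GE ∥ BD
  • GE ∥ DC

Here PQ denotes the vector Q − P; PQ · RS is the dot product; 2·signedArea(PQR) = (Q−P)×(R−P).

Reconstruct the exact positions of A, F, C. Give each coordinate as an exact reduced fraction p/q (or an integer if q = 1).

1. A_x = -3  [A is the reflection of D across G]
2. A_y = -17  [A is the reflection of D across G]
   → A = (-3, -17)
3. F_x = 7/3  [F is the centroid of △ABG]
4. F_y = -12  [F is the centroid of △ABG]
   → F = (7/3, -12)
5. C_x = 6  [DG ∥ CE ∩ GE ∥ DC]
6. C_y = 13  [DG ∥ CE ∩ GE ∥ DC]
   → C = (6, 13)

A = (-3, -17)
C = (6, 13)
F = (7/3, -12)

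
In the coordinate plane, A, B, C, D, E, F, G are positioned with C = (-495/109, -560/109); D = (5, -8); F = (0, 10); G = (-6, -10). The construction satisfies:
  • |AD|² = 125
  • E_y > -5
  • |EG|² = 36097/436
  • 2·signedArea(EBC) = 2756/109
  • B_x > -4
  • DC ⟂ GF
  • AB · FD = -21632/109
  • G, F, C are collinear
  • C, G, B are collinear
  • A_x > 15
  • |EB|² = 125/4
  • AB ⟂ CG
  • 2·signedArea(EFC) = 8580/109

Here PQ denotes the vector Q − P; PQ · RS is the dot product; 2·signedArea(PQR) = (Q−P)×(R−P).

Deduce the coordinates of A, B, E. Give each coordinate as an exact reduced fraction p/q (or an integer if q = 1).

1. E_x = 209/218  [line 1650/109·x + -495/109·y + -3630/109 = 0 ∩ |EG|² = 36097/436]
2. E_y = -451/109  [line 1650/109·x + -495/109·y + -3630/109 = 0 ∩ |EG|² = 36097/436]
   → E = (209/218, -451/109)
3. B_x = -336/109  [C, G, B are collinear ∩ 2·signedArea(EBC) = 2756/109]
4. B_y = -30/109  [C, G, B are collinear ∩ 2·signedArea(EBC) = 2756/109]
   → B = (-336/109, -30/109)
5. A_x = 16  [AB · FD = -21632/109 ∩ AB ⟂ CG]
6. A_y = -6  [AB · FD = -21632/109 ∩ AB ⟂ CG]
   → A = (16, -6)

A = (16, -6)
B = (-336/109, -30/109)
E = (209/218, -451/109)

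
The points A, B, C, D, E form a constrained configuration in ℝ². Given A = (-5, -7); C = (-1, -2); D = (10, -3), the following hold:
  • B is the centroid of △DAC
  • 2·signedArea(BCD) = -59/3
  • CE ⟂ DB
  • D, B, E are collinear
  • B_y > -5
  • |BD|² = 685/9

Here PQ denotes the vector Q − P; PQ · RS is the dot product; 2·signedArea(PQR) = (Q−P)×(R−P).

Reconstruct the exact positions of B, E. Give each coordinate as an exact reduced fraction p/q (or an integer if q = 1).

B = (4/3, -4)
E = (-508/685, -2904/685)

1. B_x = 4/3  [B is the centroid of △DAC]
2. B_y = -4  [B is the centroid of △DAC]
   → B = (4/3, -4)
3. E_x = -508/685  [D, B, E are collinear ∩ CE ⟂ DB]
4. E_y = -2904/685  [D, B, E are collinear ∩ CE ⟂ DB]
   → E = (-508/685, -2904/685)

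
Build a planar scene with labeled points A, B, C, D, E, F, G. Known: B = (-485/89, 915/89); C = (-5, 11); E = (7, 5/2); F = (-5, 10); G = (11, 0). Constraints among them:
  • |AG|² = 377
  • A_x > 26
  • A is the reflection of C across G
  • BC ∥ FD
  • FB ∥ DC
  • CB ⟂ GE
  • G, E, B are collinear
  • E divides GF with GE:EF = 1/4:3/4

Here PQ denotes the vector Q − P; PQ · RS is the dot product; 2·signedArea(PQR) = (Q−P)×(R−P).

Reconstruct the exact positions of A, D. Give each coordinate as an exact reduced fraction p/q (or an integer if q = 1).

A = (27, -11)
D = (-405/89, 954/89)

1. A_x = 27  [A is the reflection of C across G]
2. A_y = -11  [A is the reflection of C across G]
   → A = (27, -11)
3. D_x = -405/89  [FB ∥ DC ∩ BC ∥ FD]
4. D_y = 954/89  [FB ∥ DC ∩ BC ∥ FD]
   → D = (-405/89, 954/89)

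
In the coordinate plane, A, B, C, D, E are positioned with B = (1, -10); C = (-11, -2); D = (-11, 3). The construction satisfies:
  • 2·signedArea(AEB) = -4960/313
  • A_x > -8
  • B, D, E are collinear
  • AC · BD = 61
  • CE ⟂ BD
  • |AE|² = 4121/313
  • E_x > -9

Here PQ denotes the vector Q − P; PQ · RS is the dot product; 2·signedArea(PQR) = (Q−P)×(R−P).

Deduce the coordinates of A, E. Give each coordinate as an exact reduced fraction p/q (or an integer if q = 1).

1. E_x = -2663/313  [B, D, E are collinear ∩ CE ⟂ BD]
2. E_y = 94/313  [B, D, E are collinear ∩ CE ⟂ BD]
   → E = (-2663/313, 94/313)
3. A_x = -7  [AC · BD = 61 ∩ 2·signedArea(AEB) = -4960/313]
4. A_y = -3  [AC · BD = 61 ∩ 2·signedArea(AEB) = -4960/313]
   → A = (-7, -3)

A = (-7, -3)
E = (-2663/313, 94/313)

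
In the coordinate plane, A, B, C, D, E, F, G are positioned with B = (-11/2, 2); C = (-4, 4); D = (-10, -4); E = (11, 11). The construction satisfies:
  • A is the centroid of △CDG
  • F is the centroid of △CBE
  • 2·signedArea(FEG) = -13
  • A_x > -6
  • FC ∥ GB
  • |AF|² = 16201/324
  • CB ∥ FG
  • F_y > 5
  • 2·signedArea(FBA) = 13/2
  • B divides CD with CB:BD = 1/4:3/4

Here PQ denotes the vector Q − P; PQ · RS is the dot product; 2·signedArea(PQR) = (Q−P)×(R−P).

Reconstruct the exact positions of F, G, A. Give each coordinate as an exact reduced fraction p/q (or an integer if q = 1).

1. F_x = 1/2  [F is the centroid of △CBE]
2. F_y = 17/3  [F is the centroid of △CBE]
   → F = (1/2, 17/3)
3. G_x = -1  [FC ∥ GB ∩ CB ∥ FG]
4. G_y = 11/3  [FC ∥ GB ∩ CB ∥ FG]
   → G = (-1, 11/3)
5. A_x = -5  [A is the centroid of △CDG]
6. A_y = 11/9  [A is the centroid of △CDG]
   → A = (-5, 11/9)

A = (-5, 11/9)
F = (1/2, 17/3)
G = (-1, 11/3)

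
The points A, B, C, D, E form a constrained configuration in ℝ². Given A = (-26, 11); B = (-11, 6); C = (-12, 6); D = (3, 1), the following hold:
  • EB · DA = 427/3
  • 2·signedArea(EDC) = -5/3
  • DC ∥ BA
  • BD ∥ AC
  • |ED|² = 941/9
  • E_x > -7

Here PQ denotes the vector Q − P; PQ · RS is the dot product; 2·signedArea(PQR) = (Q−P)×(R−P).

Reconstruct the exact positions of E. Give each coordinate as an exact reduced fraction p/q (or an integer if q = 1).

1. E_x = -20/3  [2·signedArea(EDC) = -5/3 ∩ EB · DA = 427/3]
2. E_y = 13/3  [2·signedArea(EDC) = -5/3 ∩ EB · DA = 427/3]
   → E = (-20/3, 13/3)

E = (-20/3, 13/3)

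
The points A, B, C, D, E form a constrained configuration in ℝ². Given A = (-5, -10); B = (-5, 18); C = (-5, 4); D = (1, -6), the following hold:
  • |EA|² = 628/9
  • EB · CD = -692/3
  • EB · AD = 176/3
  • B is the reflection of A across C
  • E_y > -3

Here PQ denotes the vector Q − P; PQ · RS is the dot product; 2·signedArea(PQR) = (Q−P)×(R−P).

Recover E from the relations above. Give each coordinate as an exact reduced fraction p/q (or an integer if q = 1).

E = (-1, -8/3)

1. E_x = -1  [EB · CD = -692/3 ∩ EB · AD = 176/3]
2. E_y = -8/3  [EB · CD = -692/3 ∩ EB · AD = 176/3]
   → E = (-1, -8/3)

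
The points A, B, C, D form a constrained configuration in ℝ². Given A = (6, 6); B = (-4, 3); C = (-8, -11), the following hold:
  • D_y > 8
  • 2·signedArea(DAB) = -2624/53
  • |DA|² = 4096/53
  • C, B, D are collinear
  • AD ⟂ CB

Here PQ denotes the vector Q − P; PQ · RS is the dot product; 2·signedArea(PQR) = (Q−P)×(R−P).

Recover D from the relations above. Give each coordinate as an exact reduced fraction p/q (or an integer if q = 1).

1. D_x = -130/53  [C, B, D are collinear ∩ AD ⟂ CB]
2. D_y = 446/53  [C, B, D are collinear ∩ AD ⟂ CB]
   → D = (-130/53, 446/53)

D = (-130/53, 446/53)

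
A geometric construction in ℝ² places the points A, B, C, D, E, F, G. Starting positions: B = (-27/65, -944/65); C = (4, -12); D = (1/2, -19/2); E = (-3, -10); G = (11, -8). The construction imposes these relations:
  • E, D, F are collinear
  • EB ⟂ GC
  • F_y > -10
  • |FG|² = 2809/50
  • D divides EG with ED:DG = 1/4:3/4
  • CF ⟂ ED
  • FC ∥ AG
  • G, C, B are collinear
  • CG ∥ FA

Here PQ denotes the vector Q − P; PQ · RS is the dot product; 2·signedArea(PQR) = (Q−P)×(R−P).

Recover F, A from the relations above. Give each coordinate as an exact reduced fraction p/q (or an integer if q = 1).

1. F_x = 179/50  [E, D, F are collinear ∩ CF ⟂ ED]
2. F_y = -453/50  [E, D, F are collinear ∩ CF ⟂ ED]
   → F = (179/50, -453/50)
3. A_x = 529/50  [FC ∥ AG ∩ CG ∥ FA]
4. A_y = -253/50  [FC ∥ AG ∩ CG ∥ FA]
   → A = (529/50, -253/50)

A = (529/50, -253/50)
F = (179/50, -453/50)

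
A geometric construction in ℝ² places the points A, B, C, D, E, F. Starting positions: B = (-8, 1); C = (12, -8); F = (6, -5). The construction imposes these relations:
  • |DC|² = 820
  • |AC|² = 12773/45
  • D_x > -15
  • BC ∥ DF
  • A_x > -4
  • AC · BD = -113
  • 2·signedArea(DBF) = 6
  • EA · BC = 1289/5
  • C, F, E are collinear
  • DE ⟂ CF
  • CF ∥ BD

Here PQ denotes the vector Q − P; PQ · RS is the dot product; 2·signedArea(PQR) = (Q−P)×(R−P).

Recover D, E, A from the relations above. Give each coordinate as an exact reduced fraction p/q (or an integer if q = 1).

1. D_x = -14  [BC ∥ DF ∩ CF ∥ BD]
2. D_y = 4  [BC ∥ DF ∩ CF ∥ BD]
   → D = (-14, 4)
3. E_x = -68/5  [C, F, E are collinear ∩ DE ⟂ CF]
4. E_y = 24/5  [C, F, E are collinear ∩ DE ⟂ CF]
   → E = (-68/5, 24/5)
5. A_x = -16/5  [AC · BD = -113 ∩ EA · BC = 1289/5]
6. A_y = -11/15  [AC · BD = -113 ∩ EA · BC = 1289/5]
   → A = (-16/5, -11/15)

A = (-16/5, -11/15)
D = (-14, 4)
E = (-68/5, 24/5)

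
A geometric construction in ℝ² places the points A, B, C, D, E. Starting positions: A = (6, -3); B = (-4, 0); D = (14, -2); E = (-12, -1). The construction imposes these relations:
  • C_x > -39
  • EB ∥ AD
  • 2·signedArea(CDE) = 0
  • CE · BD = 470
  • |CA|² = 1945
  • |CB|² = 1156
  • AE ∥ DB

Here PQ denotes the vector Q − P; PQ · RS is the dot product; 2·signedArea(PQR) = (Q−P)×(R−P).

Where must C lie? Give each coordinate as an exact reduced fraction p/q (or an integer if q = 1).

1. C_x = -38  [2·signedArea(CDE) = 0 ∩ CE · BD = 470]
2. C_y = 0  [2·signedArea(CDE) = 0 ∩ CE · BD = 470]
   → C = (-38, 0)

C = (-38, 0)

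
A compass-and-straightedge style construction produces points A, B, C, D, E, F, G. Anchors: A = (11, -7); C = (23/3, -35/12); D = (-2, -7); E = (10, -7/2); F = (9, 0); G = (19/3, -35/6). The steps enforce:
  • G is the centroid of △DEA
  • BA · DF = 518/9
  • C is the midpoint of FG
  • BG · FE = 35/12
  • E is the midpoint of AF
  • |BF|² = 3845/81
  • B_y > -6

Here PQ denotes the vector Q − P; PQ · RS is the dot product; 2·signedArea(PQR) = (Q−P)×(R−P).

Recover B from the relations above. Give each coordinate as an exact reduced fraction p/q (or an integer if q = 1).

B = (43/9, -49/9)

1. B_x = 43/9  [BG · FE = 35/12 ∩ BA · DF = 518/9]
2. B_y = -49/9  [BG · FE = 35/12 ∩ BA · DF = 518/9]
   → B = (43/9, -49/9)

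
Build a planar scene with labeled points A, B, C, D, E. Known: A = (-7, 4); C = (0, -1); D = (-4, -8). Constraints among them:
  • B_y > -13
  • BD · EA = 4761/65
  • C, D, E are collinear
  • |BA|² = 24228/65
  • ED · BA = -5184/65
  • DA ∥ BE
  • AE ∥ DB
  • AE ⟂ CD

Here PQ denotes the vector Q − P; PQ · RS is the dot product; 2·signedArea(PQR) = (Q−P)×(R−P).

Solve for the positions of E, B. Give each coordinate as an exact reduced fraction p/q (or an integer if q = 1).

B = (223/65, -796/65)
E = (28/65, -16/65)

1. E_x = 28/65  [C, D, E are collinear ∩ AE ⟂ CD]
2. E_y = -16/65  [C, D, E are collinear ∩ AE ⟂ CD]
   → E = (28/65, -16/65)
3. B_x = 223/65  [DA ∥ BE ∩ AE ∥ DB]
4. B_y = -796/65  [DA ∥ BE ∩ AE ∥ DB]
   → B = (223/65, -796/65)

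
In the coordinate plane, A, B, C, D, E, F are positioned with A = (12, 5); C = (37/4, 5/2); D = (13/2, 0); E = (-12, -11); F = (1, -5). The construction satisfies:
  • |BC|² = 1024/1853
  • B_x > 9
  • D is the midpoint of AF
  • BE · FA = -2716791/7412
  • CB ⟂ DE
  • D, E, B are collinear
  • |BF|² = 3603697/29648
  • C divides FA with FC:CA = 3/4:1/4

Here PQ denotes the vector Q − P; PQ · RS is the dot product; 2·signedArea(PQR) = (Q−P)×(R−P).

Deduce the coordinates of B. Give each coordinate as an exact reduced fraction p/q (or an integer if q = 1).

1. B_x = 71377/7412  [D, E, B are collinear ∩ CB ⟂ DE]
2. B_y = 6897/3706  [D, E, B are collinear ∩ CB ⟂ DE]
   → B = (71377/7412, 6897/3706)

B = (71377/7412, 6897/3706)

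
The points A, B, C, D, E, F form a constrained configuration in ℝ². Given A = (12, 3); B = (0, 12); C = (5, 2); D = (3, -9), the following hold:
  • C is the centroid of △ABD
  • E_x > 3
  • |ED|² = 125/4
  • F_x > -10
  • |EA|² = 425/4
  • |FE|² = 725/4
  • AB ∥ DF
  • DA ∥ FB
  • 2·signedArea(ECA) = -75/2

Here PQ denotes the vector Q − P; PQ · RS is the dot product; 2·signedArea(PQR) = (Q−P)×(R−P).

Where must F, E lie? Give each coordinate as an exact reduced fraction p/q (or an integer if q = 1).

1. F_x = -9  [DA ∥ FB ∩ AB ∥ DF]
2. F_y = 0  [DA ∥ FB ∩ AB ∥ DF]
   → F = (-9, 0)
3. E_x = 4  [line -1·x + 7·y + 57/2 = 0 ∩ |ED|² = 125/4]
4. E_y = -7/2  [line -1·x + 7·y + 57/2 = 0 ∩ |ED|² = 125/4]
   → E = (4, -7/2)

E = (4, -7/2)
F = (-9, 0)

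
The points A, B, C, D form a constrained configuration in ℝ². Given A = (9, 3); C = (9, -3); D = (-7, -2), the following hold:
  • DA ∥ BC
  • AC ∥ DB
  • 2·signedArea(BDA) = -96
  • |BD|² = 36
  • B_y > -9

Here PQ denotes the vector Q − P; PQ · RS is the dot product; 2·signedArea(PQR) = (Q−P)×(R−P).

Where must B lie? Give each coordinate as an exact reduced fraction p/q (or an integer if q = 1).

1. B_x = -7  [DA ∥ BC ∩ AC ∥ DB]
2. B_y = -8  [DA ∥ BC ∩ AC ∥ DB]
   → B = (-7, -8)

B = (-7, -8)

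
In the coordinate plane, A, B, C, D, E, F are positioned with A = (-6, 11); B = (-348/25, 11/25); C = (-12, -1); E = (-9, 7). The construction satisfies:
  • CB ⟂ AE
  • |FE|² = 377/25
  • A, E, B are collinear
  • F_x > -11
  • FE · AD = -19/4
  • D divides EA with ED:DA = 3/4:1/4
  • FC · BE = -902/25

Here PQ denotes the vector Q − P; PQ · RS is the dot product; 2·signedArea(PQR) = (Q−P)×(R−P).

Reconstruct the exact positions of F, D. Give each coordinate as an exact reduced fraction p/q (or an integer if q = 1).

1. F_x = -266/25  [line -123/25·x + -164/25·y + -738/25 = 0 ∩ |FE|² = 377/25]
2. F_y = 87/25  [line -123/25·x + -164/25·y + -738/25 = 0 ∩ |FE|² = 377/25]
   → F = (-266/25, 87/25)
3. D_x = -27/4  [FE · AD = -19/4 ∩ D divides EA with ED:DA = 3/4:1/4]
4. D_y = 10  [FE · AD = -19/4 ∩ D divides EA with ED:DA = 3/4:1/4]
   → D = (-27/4, 10)

D = (-27/4, 10)
F = (-266/25, 87/25)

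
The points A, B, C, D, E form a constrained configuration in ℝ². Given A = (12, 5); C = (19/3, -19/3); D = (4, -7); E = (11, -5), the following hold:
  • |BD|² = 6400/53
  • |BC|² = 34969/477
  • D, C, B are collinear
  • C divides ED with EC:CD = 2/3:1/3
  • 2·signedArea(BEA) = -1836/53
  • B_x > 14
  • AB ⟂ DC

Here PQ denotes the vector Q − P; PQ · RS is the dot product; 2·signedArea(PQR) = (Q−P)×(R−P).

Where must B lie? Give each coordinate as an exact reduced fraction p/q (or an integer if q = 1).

1. B_x = 772/53  [D, C, B are collinear ∩ AB ⟂ DC]
2. B_y = -211/53  [D, C, B are collinear ∩ AB ⟂ DC]
   → B = (772/53, -211/53)

B = (772/53, -211/53)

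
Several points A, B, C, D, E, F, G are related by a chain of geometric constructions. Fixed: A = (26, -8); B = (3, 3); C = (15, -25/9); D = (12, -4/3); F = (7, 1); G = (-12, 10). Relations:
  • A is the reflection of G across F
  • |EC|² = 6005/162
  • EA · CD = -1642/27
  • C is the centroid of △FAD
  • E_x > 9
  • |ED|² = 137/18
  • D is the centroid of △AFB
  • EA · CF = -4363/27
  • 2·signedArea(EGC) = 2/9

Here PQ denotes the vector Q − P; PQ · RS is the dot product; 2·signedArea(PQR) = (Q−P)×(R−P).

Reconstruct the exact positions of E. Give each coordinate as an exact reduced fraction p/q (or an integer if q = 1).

1. E_x = 19/2  [2·signedArea(EGC) = 2/9 ∩ EA · CF = -4363/27]
2. E_y = -1/6  [2·signedArea(EGC) = 2/9 ∩ EA · CF = -4363/27]
   → E = (19/2, -1/6)

E = (19/2, -1/6)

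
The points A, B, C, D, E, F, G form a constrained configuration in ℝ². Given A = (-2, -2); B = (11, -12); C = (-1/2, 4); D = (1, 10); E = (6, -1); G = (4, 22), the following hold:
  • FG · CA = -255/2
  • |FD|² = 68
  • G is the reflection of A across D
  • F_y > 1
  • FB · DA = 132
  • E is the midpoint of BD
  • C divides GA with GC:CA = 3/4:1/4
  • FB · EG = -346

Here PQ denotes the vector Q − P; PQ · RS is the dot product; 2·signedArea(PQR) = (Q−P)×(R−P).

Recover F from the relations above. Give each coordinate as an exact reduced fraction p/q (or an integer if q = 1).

F = (-1, 2)

1. F_x = -1  [FB · EG = -346 ∩ FB · DA = 132]
2. F_y = 2  [FB · EG = -346 ∩ FB · DA = 132]
   → F = (-1, 2)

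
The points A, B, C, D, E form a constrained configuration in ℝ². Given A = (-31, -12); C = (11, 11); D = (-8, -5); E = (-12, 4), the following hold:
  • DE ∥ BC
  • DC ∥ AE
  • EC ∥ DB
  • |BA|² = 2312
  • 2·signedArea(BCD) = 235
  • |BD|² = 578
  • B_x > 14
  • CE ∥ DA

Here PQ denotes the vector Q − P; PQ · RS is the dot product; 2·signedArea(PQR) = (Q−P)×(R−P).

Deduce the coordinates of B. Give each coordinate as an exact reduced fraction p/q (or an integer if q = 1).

1. B_x = 15  [DE ∥ BC ∩ EC ∥ DB]
2. B_y = 2  [DE ∥ BC ∩ EC ∥ DB]
   → B = (15, 2)

B = (15, 2)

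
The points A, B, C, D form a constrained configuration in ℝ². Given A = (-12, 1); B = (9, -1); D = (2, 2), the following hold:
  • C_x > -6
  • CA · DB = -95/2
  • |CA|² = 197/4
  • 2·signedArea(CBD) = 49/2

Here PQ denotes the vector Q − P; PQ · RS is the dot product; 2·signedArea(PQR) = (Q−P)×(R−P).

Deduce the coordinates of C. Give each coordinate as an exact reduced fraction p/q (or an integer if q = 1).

C = (-5, 3/2)

1. C_x = -5  [CA · DB = -95/2 ∩ 2·signedArea(CBD) = 49/2]
2. C_y = 3/2  [CA · DB = -95/2 ∩ 2·signedArea(CBD) = 49/2]
   → C = (-5, 3/2)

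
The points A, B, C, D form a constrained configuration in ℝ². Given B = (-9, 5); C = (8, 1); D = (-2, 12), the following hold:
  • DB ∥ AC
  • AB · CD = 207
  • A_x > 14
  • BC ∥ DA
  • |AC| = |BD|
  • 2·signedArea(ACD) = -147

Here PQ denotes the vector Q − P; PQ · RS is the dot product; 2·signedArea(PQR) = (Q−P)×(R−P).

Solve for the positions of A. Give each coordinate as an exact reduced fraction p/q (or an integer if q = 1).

A = (15, 8)

1. A_x = 15  [DB ∥ AC ∩ BC ∥ DA]
2. A_y = 8  [DB ∥ AC ∩ BC ∥ DA]
   → A = (15, 8)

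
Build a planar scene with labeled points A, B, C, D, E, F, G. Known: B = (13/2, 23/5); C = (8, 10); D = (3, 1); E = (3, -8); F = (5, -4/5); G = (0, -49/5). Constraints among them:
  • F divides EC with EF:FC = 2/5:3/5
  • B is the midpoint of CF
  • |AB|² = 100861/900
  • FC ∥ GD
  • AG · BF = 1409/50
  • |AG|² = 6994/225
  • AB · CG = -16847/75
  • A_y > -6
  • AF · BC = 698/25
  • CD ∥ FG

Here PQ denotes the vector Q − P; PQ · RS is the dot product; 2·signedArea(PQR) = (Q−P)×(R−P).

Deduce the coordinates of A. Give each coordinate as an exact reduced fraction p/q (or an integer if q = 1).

A = (11/3, -28/5)

1. A_x = 11/3  [AG · BF = 1409/50 ∩ AB · CG = -16847/75]
2. A_y = -28/5  [AG · BF = 1409/50 ∩ AB · CG = -16847/75]
   → A = (11/3, -28/5)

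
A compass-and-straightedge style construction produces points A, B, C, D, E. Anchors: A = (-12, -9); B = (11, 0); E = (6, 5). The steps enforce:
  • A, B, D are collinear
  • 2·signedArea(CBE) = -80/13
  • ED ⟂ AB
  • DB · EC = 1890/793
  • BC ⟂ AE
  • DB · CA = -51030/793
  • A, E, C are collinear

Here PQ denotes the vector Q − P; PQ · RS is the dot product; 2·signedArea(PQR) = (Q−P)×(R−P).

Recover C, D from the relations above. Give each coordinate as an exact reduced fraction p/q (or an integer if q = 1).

C = (87/13, 72/13)
D = (510/61, -63/61)

1. C_x = 87/13  [A, E, C are collinear ∩ BC ⟂ AE]
2. C_y = 72/13  [A, E, C are collinear ∩ BC ⟂ AE]
   → C = (87/13, 72/13)
3. D_x = 510/61  [A, B, D are collinear ∩ ED ⟂ AB]
4. D_y = -63/61  [A, B, D are collinear ∩ ED ⟂ AB]
   → D = (510/61, -63/61)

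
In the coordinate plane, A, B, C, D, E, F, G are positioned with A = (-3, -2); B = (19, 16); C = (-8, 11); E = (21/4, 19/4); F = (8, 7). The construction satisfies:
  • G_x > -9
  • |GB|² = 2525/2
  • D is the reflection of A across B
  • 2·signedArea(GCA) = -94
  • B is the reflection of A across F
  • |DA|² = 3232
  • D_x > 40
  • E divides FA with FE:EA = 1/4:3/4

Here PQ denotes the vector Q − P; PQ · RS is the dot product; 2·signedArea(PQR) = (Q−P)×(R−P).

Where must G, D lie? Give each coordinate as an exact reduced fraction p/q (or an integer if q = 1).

D = (41, 34)
G = (-17/2, -13/2)

1. G_x = -17/2  [line 13·x + 5·y + 143 = 0 ∩ |GB|² = 2525/2]
2. G_y = -13/2  [line 13·x + 5·y + 143 = 0 ∩ |GB|² = 2525/2]
   → G = (-17/2, -13/2)
3. D_x = 41  [D is the reflection of A across B]
4. D_y = 34  [D is the reflection of A across B]
   → D = (41, 34)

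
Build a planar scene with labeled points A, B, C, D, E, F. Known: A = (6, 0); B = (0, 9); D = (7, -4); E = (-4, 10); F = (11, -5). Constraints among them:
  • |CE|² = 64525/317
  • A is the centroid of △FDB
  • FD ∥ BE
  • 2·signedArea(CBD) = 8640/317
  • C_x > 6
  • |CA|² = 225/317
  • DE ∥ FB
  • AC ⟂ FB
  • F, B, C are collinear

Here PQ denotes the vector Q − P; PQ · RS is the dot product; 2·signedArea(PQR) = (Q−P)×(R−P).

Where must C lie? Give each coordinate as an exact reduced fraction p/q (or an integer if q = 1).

1. C_x = 2112/317  [F, B, C are collinear ∩ AC ⟂ FB]
2. C_y = 165/317  [F, B, C are collinear ∩ AC ⟂ FB]
   → C = (2112/317, 165/317)

C = (2112/317, 165/317)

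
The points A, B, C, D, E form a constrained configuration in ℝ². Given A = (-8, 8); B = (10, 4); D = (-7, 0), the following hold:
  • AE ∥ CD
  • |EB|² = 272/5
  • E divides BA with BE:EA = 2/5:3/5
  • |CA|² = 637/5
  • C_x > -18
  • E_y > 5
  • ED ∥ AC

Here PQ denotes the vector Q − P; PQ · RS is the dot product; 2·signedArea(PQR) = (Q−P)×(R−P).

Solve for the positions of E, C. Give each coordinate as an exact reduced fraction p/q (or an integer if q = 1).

1. E_x = 14/5  [E divides BA with BE:EA = 2/5:3/5]
2. E_y = 28/5  [E divides BA with BE:EA = 2/5:3/5]
   → E = (14/5, 28/5)
3. C_x = -89/5  [AE ∥ CD ∩ ED ∥ AC]
4. C_y = 12/5  [AE ∥ CD ∩ ED ∥ AC]
   → C = (-89/5, 12/5)

C = (-89/5, 12/5)
E = (14/5, 28/5)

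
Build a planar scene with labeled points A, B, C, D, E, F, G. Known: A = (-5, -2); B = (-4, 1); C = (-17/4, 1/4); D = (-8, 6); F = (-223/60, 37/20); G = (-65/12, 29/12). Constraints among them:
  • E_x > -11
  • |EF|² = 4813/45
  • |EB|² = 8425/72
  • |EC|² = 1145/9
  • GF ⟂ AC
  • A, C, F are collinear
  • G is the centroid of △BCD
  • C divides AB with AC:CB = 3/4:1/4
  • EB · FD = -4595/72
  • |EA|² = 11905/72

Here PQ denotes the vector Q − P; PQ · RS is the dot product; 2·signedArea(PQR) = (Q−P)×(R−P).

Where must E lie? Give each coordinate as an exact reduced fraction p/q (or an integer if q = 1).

E = (-127/12, 115/12)

1. E_x = -127/12  [line 257/60·x + -83/20·y + 30637/360 = 0 ∩ |EA|² = 11905/72]
2. E_y = 115/12  [line 257/60·x + -83/20·y + 30637/360 = 0 ∩ |EA|² = 11905/72]
   → E = (-127/12, 115/12)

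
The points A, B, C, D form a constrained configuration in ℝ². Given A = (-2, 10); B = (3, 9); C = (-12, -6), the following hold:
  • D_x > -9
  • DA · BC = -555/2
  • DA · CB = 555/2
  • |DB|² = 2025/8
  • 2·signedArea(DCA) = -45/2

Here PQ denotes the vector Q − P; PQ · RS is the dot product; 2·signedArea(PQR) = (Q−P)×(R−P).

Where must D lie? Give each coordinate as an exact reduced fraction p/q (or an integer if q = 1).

1. D_x = -33/4  [DA · BC = -555/2 ∩ 2·signedArea(DCA) = -45/2]
2. D_y = -9/4  [DA · BC = -555/2 ∩ 2·signedArea(DCA) = -45/2]
   → D = (-33/4, -9/4)

D = (-33/4, -9/4)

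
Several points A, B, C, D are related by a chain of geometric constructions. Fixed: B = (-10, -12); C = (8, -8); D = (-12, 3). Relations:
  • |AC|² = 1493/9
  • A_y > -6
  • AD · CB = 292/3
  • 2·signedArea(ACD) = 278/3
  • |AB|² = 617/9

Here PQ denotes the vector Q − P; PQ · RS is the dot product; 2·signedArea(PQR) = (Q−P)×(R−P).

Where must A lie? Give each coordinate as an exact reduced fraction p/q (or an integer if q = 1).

1. A_x = -14/3  [AD · CB = 292/3 ∩ 2·signedArea(ACD) = 278/3]
2. A_y = -17/3  [AD · CB = 292/3 ∩ 2·signedArea(ACD) = 278/3]
   → A = (-14/3, -17/3)

A = (-14/3, -17/3)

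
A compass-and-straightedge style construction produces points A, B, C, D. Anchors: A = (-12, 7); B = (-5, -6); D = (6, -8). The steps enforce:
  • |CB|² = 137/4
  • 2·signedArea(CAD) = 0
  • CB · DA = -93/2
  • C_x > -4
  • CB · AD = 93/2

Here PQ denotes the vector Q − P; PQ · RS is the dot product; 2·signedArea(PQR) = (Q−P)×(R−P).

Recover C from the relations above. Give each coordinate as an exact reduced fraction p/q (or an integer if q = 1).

C = (-3, -1/2)

1. C_x = -3  [2·signedArea(CAD) = 0 ∩ CB · DA = -93/2]
2. C_y = -1/2  [2·signedArea(CAD) = 0 ∩ CB · DA = -93/2]
   → C = (-3, -1/2)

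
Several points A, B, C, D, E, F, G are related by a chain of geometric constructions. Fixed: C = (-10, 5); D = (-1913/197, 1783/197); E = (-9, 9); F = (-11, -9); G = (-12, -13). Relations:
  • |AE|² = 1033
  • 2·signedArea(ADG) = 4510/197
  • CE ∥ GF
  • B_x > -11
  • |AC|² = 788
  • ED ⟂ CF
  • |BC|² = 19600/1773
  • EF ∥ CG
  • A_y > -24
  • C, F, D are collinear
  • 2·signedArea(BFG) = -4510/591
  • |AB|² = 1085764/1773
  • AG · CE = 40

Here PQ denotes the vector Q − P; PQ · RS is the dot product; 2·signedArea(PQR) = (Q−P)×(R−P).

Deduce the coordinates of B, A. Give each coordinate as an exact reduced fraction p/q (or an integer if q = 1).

1. A_x = -12  [2·signedArea(ADG) = 4510/197 ∩ AG · CE = 40]
2. A_y = -23  [2·signedArea(ADG) = 4510/197 ∩ AG · CE = 40]
   → A = (-12, -23)
3. B_x = -6050/591  [line 4·x + -1·y + 25195/591 = 0 ∩ |AB|² = 1085764/1773]
4. B_y = 995/591  [line 4·x + -1·y + 25195/591 = 0 ∩ |AB|² = 1085764/1773]
   → B = (-6050/591, 995/591)

A = (-12, -23)
B = (-6050/591, 995/591)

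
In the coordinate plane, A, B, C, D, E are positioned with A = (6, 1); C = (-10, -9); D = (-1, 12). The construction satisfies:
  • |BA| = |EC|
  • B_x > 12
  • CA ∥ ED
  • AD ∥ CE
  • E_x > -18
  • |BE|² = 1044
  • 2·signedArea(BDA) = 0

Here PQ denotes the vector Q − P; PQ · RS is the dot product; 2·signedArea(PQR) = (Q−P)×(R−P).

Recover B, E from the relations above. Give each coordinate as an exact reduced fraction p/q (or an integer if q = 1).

B = (13, -10)
E = (-17, 2)

1. E_x = -17  [CA ∥ ED ∩ AD ∥ CE]
2. E_y = 2  [CA ∥ ED ∩ AD ∥ CE]
   → E = (-17, 2)
3. B_x = 13  [line 11·x + 7·y + -73 = 0 ∩ |BE|² = 1044]
4. B_y = -10  [line 11·x + 7·y + -73 = 0 ∩ |BE|² = 1044]
   → B = (13, -10)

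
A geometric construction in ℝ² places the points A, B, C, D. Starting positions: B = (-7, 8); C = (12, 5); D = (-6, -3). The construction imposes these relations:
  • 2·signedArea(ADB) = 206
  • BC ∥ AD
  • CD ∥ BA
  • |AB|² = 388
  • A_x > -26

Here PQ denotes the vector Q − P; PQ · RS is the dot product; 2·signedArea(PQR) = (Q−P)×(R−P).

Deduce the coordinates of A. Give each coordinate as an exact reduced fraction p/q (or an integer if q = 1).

A = (-25, 0)

1. A_x = -25  [BC ∥ AD ∩ CD ∥ BA]
2. A_y = 0  [BC ∥ AD ∩ CD ∥ BA]
   → A = (-25, 0)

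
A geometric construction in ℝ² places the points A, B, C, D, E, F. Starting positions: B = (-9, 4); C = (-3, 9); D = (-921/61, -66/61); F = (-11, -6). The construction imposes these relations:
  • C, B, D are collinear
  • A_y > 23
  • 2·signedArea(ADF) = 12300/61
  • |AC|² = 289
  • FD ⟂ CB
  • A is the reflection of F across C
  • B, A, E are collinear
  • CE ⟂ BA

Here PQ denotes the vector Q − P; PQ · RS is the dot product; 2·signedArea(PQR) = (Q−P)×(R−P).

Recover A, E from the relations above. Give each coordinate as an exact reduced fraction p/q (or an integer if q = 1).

A = (5, 24)
E = (-697/149, 1516/149)

1. A_x = 5  [A is the reflection of F across C]
2. A_y = 24  [A is the reflection of F across C]
   → A = (5, 24)
3. E_x = -697/149  [B, A, E are collinear ∩ CE ⟂ BA]
4. E_y = 1516/149  [B, A, E are collinear ∩ CE ⟂ BA]
   → E = (-697/149, 1516/149)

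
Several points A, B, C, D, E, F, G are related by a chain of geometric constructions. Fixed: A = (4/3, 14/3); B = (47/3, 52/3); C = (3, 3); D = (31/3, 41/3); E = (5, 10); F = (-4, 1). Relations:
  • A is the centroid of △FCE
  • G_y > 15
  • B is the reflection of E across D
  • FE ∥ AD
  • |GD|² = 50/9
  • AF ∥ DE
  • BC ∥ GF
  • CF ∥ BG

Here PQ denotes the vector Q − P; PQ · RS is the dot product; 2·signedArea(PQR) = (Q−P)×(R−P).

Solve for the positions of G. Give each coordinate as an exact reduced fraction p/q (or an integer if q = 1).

1. G_x = 26/3  [BC ∥ GF ∩ CF ∥ BG]
2. G_y = 46/3  [BC ∥ GF ∩ CF ∥ BG]
   → G = (26/3, 46/3)

G = (26/3, 46/3)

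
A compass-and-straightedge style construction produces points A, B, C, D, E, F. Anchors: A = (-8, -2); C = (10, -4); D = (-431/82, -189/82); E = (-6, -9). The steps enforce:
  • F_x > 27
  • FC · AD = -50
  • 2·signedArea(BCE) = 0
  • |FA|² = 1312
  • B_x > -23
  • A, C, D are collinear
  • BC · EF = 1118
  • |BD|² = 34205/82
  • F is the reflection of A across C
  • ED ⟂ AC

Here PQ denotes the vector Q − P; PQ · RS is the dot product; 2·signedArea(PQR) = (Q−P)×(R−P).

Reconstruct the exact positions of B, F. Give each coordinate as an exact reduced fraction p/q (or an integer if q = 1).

1. F_x = 28  [F is the reflection of A across C]
2. F_y = -6  [F is the reflection of A across C]
   → F = (28, -6)
3. B_x = -22  [2·signedArea(BCE) = 0 ∩ BC · EF = 1118]
4. B_y = -14  [2·signedArea(BCE) = 0 ∩ BC · EF = 1118]
   → B = (-22, -14)

B = (-22, -14)
F = (28, -6)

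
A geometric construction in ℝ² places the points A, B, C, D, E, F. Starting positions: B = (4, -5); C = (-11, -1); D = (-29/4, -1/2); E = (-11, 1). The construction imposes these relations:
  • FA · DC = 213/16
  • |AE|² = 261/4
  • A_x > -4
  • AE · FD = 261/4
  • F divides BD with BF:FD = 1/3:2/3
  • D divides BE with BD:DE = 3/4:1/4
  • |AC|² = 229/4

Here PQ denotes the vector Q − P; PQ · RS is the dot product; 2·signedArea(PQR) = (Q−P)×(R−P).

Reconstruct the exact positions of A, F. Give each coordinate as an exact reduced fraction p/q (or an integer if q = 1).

A = (-7/2, -2)
F = (1/4, -7/2)

1. F_x = 1/4  [F divides BD with BF:FD = 1/3:2/3]
2. F_y = -7/2  [F divides BD with BF:FD = 1/3:2/3]
   → F = (1/4, -7/2)
3. A_x = -7/2  [AE · FD = 261/4 ∩ FA · DC = 213/16]
4. A_y = -2  [AE · FD = 261/4 ∩ FA · DC = 213/16]
   → A = (-7/2, -2)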